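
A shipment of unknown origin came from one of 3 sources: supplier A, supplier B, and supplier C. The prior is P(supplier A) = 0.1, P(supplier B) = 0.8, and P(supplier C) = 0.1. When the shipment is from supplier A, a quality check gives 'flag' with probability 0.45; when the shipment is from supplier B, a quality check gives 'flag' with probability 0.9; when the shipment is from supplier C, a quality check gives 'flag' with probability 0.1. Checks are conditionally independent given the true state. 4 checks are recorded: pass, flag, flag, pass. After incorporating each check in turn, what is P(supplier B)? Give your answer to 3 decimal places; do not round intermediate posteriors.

0.483

After 'pass': normaliser = 0.55·0.1000 + 0.1·0.8000 + 0.9·0.1000; P(supplier A) ≈ 0.2444, P(supplier B) ≈ 0.3556, P(supplier C) ≈ 0.4000
After 'flag': normaliser = 0.45·0.2444 + 0.9·0.3556 + 0.1·0.4000; P(supplier A) ≈ 0.2340, P(supplier B) ≈ 0.6809, P(supplier C) ≈ 0.0851
After 'flag': normaliser = 0.45·0.2340 + 0.9·0.6809 + 0.1·0.0851; P(supplier A) ≈ 0.1449, P(supplier B) ≈ 0.8433, P(supplier C) ≈ 0.0117
After 'pass': normaliser = 0.55·0.1449 + 0.1·0.8433 + 0.9·0.0117; P(supplier A) ≈ 0.4566, P(supplier B) ≈ 0.4830, P(supplier C) ≈ 0.0604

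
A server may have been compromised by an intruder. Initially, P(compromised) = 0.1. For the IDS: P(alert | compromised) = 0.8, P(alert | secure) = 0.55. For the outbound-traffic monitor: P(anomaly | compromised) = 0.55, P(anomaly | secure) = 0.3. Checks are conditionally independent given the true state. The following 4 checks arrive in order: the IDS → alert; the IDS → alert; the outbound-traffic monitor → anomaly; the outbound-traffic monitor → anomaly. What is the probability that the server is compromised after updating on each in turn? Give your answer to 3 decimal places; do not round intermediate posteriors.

After the IDS='alert': P(compromised) = 0.8·0.1000 / (0.8·0.1000 + 0.55·0.9000) ≈ 0.1391
After the IDS='alert': P(compromised) = 0.8·0.1391 / (0.8·0.1391 + 0.55·0.8609) ≈ 0.1903
After the outbound-traffic monitor='anomaly': P(compromised) = 0.55·0.1903 / (0.55·0.1903 + 0.3·0.8097) ≈ 0.3012
After the outbound-traffic monitor='anomaly': P(compromised) = 0.55·0.3012 / (0.55·0.3012 + 0.3·0.6988) ≈ 0.4414

0.441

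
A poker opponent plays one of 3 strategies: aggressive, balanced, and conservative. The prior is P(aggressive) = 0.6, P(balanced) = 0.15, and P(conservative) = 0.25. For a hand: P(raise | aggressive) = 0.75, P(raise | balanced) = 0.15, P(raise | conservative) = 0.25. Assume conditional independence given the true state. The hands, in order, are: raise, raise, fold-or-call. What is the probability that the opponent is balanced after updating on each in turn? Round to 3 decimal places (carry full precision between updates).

Apply Bayes' rule sequentially, carrying P(balanced) forward.
After 'raise': normaliser = 0.75·0.6000 + 0.15·0.1500 + 0.25·0.2500; P(aggressive) ≈ 0.8411, P(balanced) ≈ 0.0421, P(conservative) ≈ 0.1168
After 'raise': normaliser = 0.75·0.8411 + 0.15·0.0421 + 0.25·0.1168; P(aggressive) ≈ 0.9467, P(balanced) ≈ 0.0095, P(conservative) ≈ 0.0438
After 'fold-or-call': normaliser = 0.25·0.9467 + 0.85·0.0095 + 0.75·0.0438; P(aggressive) ≈ 0.8526, P(balanced) ≈ 0.0290, P(conservative) ≈ 0.1184

0.029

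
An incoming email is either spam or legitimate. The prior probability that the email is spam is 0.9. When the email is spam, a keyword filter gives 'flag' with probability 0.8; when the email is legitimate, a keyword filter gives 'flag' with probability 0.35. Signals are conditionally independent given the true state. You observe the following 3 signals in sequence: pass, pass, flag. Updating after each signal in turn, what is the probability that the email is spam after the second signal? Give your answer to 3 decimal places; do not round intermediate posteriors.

After 'pass': P(spam) = 0.2·0.9000 / (0.2·0.9000 + 0.65·0.1000) ≈ 0.7347
After 'pass': P(spam) = 0.2·0.7347 / (0.2·0.7347 + 0.65·0.2653) ≈ 0.4601

0.460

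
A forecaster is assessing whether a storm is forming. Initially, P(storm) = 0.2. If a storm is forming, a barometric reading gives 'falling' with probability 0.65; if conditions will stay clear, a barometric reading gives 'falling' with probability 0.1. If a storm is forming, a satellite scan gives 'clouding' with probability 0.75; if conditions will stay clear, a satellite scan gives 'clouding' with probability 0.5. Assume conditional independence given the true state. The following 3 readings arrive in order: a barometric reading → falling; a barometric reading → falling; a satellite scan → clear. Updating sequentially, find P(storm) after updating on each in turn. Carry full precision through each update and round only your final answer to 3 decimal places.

After a barometric reading='falling': P(storm) = 0.65·0.2000 / (0.65·0.2000 + 0.1·0.8000) ≈ 0.6190
After a barometric reading='falling': P(storm) = 0.65·0.6190 / (0.65·0.6190 + 0.1·0.3810) ≈ 0.9135
After a satellite scan='clear': P(storm) = 0.25·0.9135 / (0.25·0.9135 + 0.5·0.0865) ≈ 0.8408

0.841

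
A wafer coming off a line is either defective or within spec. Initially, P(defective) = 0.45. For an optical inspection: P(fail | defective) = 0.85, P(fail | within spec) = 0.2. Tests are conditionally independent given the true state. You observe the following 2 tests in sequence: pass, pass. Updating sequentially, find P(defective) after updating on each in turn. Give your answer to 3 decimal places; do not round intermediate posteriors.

After 'pass': P(defective) = 0.15·0.4500 / (0.15·0.4500 + 0.8·0.5500) ≈ 0.1330
After 'pass': P(defective) = 0.15·0.1330 / (0.15·0.1330 + 0.8·0.8670) ≈ 0.0280

0.028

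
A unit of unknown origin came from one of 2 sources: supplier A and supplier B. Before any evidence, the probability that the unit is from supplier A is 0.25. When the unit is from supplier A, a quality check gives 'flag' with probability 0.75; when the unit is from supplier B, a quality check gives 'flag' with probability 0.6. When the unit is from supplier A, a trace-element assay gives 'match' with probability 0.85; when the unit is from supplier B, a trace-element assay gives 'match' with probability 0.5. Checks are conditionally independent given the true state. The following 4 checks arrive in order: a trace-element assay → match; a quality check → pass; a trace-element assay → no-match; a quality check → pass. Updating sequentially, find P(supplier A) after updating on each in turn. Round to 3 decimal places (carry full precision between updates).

After a trace-element assay='match': P(supplier A) = 0.85·0.2500 / (0.85·0.2500 + 0.5·0.7500) ≈ 0.3617
After a quality check='pass': P(supplier A) = 0.25·0.3617 / (0.25·0.3617 + 0.4·0.6383) ≈ 0.2615
After a trace-element assay='no-match': P(supplier A) = 0.15·0.2615 / (0.15·0.2615 + 0.5·0.7385) ≈ 0.0960
After a quality check='pass': P(supplier A) = 0.25·0.0960 / (0.25·0.0960 + 0.4·0.9040) ≈ 0.0623

0.062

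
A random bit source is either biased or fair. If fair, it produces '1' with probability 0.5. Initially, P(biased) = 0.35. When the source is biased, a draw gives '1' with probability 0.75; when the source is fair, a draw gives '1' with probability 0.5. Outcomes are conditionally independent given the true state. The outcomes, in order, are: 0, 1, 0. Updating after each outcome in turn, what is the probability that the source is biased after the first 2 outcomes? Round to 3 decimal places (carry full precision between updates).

0.288

Each posterior becomes the prior for the next update.
After '0': P(biased) = 0.25·0.3500 / (0.25·0.3500 + 0.5·0.6500) ≈ 0.2121
After '1': P(biased) = 0.75·0.2121 / (0.75·0.2121 + 0.5·0.7879) ≈ 0.2877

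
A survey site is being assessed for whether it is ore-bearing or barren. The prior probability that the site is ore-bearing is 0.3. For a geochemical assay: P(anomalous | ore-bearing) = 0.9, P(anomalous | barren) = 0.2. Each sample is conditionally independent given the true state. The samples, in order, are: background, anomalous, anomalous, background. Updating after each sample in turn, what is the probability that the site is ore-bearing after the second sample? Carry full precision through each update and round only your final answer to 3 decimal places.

0.194

After 'background': P(ore) = 0.1·0.3000 / (0.1·0.3000 + 0.8·0.7000) ≈ 0.0508
After 'anomalous': P(ore) = 0.9·0.0508 / (0.9·0.0508 + 0.2·0.9492) ≈ 0.1942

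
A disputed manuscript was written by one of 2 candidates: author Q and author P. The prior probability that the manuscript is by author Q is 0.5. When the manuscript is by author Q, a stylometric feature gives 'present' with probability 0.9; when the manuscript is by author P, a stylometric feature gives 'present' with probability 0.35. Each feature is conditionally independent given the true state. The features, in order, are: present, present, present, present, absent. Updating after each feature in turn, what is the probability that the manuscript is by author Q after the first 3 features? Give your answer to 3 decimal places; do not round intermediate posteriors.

0.944

Apply Bayes' rule sequentially, carrying P(author Q) forward.
After 'present': P(author Q) = 0.9·0.5000 / (0.9·0.5000 + 0.35·0.5000) ≈ 0.7200
After 'present': P(author Q) = 0.9·0.7200 / (0.9·0.7200 + 0.35·0.2800) ≈ 0.8686
After 'present': P(author Q) = 0.9·0.8686 / (0.9·0.8686 + 0.35·0.1314) ≈ 0.9445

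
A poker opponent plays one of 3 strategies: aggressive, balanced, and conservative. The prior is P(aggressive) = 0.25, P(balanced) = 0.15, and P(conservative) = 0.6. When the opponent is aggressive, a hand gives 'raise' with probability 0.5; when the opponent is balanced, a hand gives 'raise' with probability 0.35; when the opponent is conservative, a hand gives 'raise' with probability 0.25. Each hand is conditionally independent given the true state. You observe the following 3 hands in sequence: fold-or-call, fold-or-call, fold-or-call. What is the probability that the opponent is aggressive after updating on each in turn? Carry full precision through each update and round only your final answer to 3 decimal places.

0.096

Each posterior becomes the prior for the next update.
After 'fold-or-call': normaliser = 0.5·0.2500 + 0.65·0.1500 + 0.75·0.6000; P(aggressive) ≈ 0.1859, P(balanced) ≈ 0.1450, P(conservative) ≈ 0.6691
After 'fold-or-call': normaliser = 0.5·0.1859 + 0.65·0.1450 + 0.75·0.6691; P(aggressive) ≈ 0.1349, P(balanced) ≈ 0.1368, P(conservative) ≈ 0.7284
After 'fold-or-call': normaliser = 0.5·0.1349 + 0.65·0.1368 + 0.75·0.7284; P(aggressive) ≈ 0.0960, P(balanced) ≈ 0.1265, P(conservative) ≈ 0.7775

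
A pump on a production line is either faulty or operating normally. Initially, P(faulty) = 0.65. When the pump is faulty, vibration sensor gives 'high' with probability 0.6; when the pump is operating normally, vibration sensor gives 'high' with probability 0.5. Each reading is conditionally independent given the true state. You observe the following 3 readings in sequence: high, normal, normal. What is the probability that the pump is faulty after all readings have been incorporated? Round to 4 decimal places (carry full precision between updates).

0.5878

After 'high': P(faulty) = 0.6·0.6500 / (0.6·0.6500 + 0.5·0.3500) ≈ 0.6903
After 'normal': P(faulty) = 0.4·0.6903 / (0.4·0.6903 + 0.5·0.3097) ≈ 0.6407
After 'normal': P(faulty) = 0.4·0.6407 / (0.4·0.6407 + 0.5·0.3593) ≈ 0.5878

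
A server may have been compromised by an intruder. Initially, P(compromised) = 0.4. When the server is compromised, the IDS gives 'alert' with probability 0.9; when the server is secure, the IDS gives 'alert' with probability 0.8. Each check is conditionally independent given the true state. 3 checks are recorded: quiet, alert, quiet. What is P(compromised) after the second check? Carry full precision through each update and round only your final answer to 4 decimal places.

0.2727

After 'quiet': P(compromised) = 0.1·0.4000 / (0.1·0.4000 + 0.2·0.6000) ≈ 0.2500
After 'alert': P(compromised) = 0.9·0.2500 / (0.9·0.2500 + 0.8·0.7500) ≈ 0.2727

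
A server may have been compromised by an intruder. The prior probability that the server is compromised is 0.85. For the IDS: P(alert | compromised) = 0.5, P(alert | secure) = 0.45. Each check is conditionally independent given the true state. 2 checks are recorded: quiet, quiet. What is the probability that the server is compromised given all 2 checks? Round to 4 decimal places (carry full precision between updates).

0.8240

After 'quiet': P(compromised) = 0.5·0.8500 / (0.5·0.8500 + 0.55·0.1500) ≈ 0.8374
After 'quiet': P(compromised) = 0.5·0.8374 / (0.5·0.8374 + 0.55·0.1626) ≈ 0.8240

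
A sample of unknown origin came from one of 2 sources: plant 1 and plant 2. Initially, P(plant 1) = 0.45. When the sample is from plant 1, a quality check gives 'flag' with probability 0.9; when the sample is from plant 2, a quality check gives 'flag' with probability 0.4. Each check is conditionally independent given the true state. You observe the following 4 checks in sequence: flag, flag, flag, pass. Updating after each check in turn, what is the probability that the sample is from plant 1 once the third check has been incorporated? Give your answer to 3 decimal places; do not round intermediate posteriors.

0.903

After 'flag': P(plant 1) = 0.9·0.4500 / (0.9·0.4500 + 0.4·0.5500) ≈ 0.6480
After 'flag': P(plant 1) = 0.9·0.6480 / (0.9·0.6480 + 0.4·0.3520) ≈ 0.8055
After 'flag': P(plant 1) = 0.9·0.8055 / (0.9·0.8055 + 0.4·0.1945) ≈ 0.9031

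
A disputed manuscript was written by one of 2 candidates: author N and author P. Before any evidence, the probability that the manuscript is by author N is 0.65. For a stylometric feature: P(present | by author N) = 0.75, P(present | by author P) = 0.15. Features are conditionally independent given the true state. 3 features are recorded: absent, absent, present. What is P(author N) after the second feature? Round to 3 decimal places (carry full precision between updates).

After 'absent': P(author N) = 0.25·0.6500 / (0.25·0.6500 + 0.85·0.3500) ≈ 0.3533
After 'absent': P(author N) = 0.25·0.3533 / (0.25·0.3533 + 0.85·0.6467) ≈ 0.1384

0.138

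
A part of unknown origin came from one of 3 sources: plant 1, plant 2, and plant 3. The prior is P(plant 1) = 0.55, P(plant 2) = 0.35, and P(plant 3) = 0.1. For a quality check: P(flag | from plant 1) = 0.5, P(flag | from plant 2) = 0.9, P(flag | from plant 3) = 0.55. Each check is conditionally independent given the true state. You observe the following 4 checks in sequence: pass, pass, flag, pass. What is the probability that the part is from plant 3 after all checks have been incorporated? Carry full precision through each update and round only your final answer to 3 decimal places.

0.126

Each posterior becomes the prior for the next update.
After 'pass': normaliser = 0.5·0.5500 + 0.1·0.3500 + 0.45·0.1000; P(plant 1) ≈ 0.7746, P(plant 2) ≈ 0.0986, P(plant 3) ≈ 0.1268
After 'pass': normaliser = 0.5·0.7746 + 0.1·0.0986 + 0.45·0.1268; P(plant 1) ≈ 0.8527, P(plant 2) ≈ 0.0217, P(plant 3) ≈ 0.1256
After 'flag': normaliser = 0.5·0.8527 + 0.9·0.0217 + 0.55·0.1256; P(plant 1) ≈ 0.8279, P(plant 2) ≈ 0.0379, P(plant 3) ≈ 0.1341
After 'pass': normaliser = 0.5·0.8279 + 0.1·0.0379 + 0.45·0.1341; P(plant 1) ≈ 0.8658, P(plant 2) ≈ 0.0079, P(plant 3) ≈ 0.1262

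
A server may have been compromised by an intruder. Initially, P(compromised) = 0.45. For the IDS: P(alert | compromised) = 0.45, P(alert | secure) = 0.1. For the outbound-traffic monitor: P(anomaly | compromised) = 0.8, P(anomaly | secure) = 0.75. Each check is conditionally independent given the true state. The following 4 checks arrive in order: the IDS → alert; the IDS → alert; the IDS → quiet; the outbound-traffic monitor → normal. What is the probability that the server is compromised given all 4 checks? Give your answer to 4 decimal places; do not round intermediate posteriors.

After the IDS='alert': P(compromised) = 0.45·0.4500 / (0.45·0.4500 + 0.1·0.5500) ≈ 0.7864
After the IDS='alert': P(compromised) = 0.45·0.7864 / (0.45·0.7864 + 0.1·0.2136) ≈ 0.9431
After the IDS='quiet': P(compromised) = 0.55·0.9431 / (0.55·0.9431 + 0.9·0.0569) ≈ 0.9101
After the outbound-traffic monitor='normal': P(compromised) = 0.2·0.9101 / (0.2·0.9101 + 0.25·0.0899) ≈ 0.8901

0.8901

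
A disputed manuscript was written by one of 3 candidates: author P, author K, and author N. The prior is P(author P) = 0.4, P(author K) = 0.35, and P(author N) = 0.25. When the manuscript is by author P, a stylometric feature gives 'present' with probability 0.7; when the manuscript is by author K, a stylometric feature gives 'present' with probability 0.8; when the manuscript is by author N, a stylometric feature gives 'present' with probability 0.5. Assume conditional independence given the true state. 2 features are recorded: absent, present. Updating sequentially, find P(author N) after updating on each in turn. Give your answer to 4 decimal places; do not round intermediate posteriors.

After 'absent': normaliser = 0.3·0.4000 + 0.2·0.3500 + 0.5·0.2500; P(author P) ≈ 0.3810, P(author K) ≈ 0.2222, P(author N) ≈ 0.3968
After 'present': normaliser = 0.7·0.3810 + 0.8·0.2222 + 0.5·0.3968; P(author P) ≈ 0.4148, P(author K) ≈ 0.2765, P(author N) ≈ 0.3086

0.3086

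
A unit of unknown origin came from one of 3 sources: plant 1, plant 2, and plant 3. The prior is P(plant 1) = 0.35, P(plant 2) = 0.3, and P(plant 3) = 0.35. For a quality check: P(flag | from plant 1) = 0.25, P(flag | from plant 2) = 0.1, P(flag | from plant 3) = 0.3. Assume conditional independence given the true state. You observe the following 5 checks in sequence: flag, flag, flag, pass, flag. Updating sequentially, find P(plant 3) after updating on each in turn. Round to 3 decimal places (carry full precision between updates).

0.653

After 'flag': normaliser = 0.25·0.3500 + 0.1·0.3000 + 0.3·0.3500; P(plant 1) ≈ 0.3933, P(plant 2) ≈ 0.1348, P(plant 3) ≈ 0.4719
After 'flag': normaliser = 0.25·0.3933 + 0.1·0.1348 + 0.3·0.4719; P(plant 1) ≈ 0.3880, P(plant 2) ≈ 0.0532, P(plant 3) ≈ 0.5588
After 'flag': normaliser = 0.25·0.3880 + 0.1·0.0532 + 0.3·0.5588; P(plant 1) ≈ 0.3593, P(plant 2) ≈ 0.0197, P(plant 3) ≈ 0.6209
After 'pass': normaliser = 0.75·0.3593 + 0.9·0.0197 + 0.7·0.6209; P(plant 1) ≈ 0.3733, P(plant 2) ≈ 0.0246, P(plant 3) ≈ 0.6021
After 'flag': normaliser = 0.25·0.3733 + 0.1·0.0246 + 0.3·0.6021; P(plant 1) ≈ 0.3376, P(plant 2) ≈ 0.0089, P(plant 3) ≈ 0.6535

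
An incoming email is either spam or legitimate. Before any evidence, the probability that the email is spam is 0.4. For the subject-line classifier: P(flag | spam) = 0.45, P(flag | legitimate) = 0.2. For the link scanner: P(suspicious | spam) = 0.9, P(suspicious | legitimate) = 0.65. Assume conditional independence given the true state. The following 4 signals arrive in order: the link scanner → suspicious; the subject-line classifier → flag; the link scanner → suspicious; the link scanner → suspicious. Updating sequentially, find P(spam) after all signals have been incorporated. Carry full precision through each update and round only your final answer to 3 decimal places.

0.799

After the link scanner='suspicious': P(spam) = 0.9·0.4000 / (0.9·0.4000 + 0.65·0.6000) ≈ 0.4800
After the subject-line classifier='flag': P(spam) = 0.45·0.4800 / (0.45·0.4800 + 0.2·0.5200) ≈ 0.6750
After the link scanner='suspicious': P(spam) = 0.9·0.6750 / (0.9·0.6750 + 0.65·0.3250) ≈ 0.7420
After the link scanner='suspicious': P(spam) = 0.9·0.7420 / (0.9·0.7420 + 0.65·0.2580) ≈ 0.7993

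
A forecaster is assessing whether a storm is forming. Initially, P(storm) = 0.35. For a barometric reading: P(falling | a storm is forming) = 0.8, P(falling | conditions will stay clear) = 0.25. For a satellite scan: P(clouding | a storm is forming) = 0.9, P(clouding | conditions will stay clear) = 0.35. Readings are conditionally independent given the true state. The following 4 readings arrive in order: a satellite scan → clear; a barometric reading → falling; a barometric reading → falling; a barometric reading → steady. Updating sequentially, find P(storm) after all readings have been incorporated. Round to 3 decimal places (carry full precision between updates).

0.184

After a satellite scan='clear': P(storm) = 0.1·0.3500 / (0.1·0.3500 + 0.65·0.6500) ≈ 0.0765
After a barometric reading='falling': P(storm) = 0.8·0.0765 / (0.8·0.0765 + 0.25·0.9235) ≈ 0.2095
After a barometric reading='falling': P(storm) = 0.8·0.2095 / (0.8·0.2095 + 0.25·0.7905) ≈ 0.4590
After a barometric reading='steady': P(storm) = 0.2·0.4590 / (0.2·0.4590 + 0.75·0.5410) ≈ 0.1845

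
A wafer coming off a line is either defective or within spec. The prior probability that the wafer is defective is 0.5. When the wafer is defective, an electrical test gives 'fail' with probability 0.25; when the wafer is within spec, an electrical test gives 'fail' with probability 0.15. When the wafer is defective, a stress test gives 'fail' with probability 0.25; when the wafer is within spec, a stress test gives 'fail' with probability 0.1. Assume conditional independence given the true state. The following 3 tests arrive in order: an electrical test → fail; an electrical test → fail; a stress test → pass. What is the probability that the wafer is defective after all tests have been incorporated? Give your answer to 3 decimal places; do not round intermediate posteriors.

0.698

After an electrical test='fail': P(defective) = 0.25·0.5000 / (0.25·0.5000 + 0.15·0.5000) ≈ 0.6250
After an electrical test='fail': P(defective) = 0.25·0.6250 / (0.25·0.6250 + 0.15·0.3750) ≈ 0.7353
After a stress test='pass': P(defective) = 0.75·0.7353 / (0.75·0.7353 + 0.9·0.2647) ≈ 0.6983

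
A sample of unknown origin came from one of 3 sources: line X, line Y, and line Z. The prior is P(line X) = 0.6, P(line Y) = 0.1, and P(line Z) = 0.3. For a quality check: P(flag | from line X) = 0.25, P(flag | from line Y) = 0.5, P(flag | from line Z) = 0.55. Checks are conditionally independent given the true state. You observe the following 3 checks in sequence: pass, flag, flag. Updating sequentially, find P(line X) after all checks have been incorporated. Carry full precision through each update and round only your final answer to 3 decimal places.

After 'pass': normaliser = 0.75·0.6000 + 0.5·0.1000 + 0.45·0.3000; P(line X) ≈ 0.7087, P(line Y) ≈ 0.0787, P(line Z) ≈ 0.2126
After 'flag': normaliser = 0.25·0.7087 + 0.5·0.0787 + 0.55·0.2126; P(line X) ≈ 0.5313, P(line Y) ≈ 0.1181, P(line Z) ≈ 0.3506
After 'flag': normaliser = 0.25·0.5313 + 0.5·0.1181 + 0.55·0.3506; P(line X) ≈ 0.3453, P(line Y) ≈ 0.1534, P(line Z) ≈ 0.5013

0.345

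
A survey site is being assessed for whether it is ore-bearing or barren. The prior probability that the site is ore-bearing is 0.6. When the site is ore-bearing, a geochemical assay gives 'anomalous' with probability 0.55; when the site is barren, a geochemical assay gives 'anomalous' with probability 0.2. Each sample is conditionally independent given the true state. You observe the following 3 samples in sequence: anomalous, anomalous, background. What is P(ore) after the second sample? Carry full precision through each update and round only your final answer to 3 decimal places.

After 'anomalous': P(ore) = 0.55·0.6000 / (0.55·0.6000 + 0.2·0.4000) ≈ 0.8049
After 'anomalous': P(ore) = 0.55·0.8049 / (0.55·0.8049 + 0.2·0.1951) ≈ 0.9190

0.919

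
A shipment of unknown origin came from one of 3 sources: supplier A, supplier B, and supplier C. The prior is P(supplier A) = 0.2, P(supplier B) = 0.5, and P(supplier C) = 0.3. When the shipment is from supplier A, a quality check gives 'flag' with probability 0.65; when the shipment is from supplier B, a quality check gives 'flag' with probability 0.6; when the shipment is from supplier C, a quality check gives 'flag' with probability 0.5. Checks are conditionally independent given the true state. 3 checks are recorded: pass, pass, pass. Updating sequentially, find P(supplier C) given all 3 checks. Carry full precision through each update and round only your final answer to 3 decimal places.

Each posterior becomes the prior for the next update.
After 'pass': normaliser = 0.35·0.2000 + 0.4·0.5000 + 0.5·0.3000; P(supplier A) ≈ 0.1667, P(supplier B) ≈ 0.4762, P(supplier C) ≈ 0.3571
After 'pass': normaliser = 0.35·0.1667 + 0.4·0.4762 + 0.5·0.3571; P(supplier A) ≈ 0.1365, P(supplier B) ≈ 0.4457, P(supplier C) ≈ 0.4178
After 'pass': normaliser = 0.35·0.1365 + 0.4·0.4457 + 0.5·0.4178; P(supplier A) ≈ 0.1098, P(supplier B) ≈ 0.4099, P(supplier C) ≈ 0.4803

0.480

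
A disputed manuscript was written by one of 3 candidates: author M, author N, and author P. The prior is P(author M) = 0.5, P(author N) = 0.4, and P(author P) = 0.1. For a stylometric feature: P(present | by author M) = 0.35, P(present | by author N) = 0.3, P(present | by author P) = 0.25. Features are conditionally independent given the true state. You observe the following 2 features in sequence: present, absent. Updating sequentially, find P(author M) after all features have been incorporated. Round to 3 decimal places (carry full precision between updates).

0.525

After 'present': normaliser = 0.35·0.5000 + 0.3·0.4000 + 0.25·0.1000; P(author M) ≈ 0.5469, P(author N) ≈ 0.3750, P(author P) ≈ 0.0781
After 'absent': normaliser = 0.65·0.5469 + 0.7·0.3750 + 0.75·0.0781; P(author M) ≈ 0.5254, P(author N) ≈ 0.3880, P(author P) ≈ 0.0866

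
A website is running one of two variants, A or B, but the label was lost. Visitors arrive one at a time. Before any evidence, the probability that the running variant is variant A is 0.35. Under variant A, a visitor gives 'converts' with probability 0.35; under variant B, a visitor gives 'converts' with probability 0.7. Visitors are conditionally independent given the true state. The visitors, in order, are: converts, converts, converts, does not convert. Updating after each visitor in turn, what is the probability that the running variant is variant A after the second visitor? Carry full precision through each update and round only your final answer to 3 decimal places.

After 'converts': P(A) = 0.35·0.3500 / (0.35·0.3500 + 0.7·0.6500) ≈ 0.2121
After 'converts': P(A) = 0.35·0.2121 / (0.35·0.2121 + 0.7·0.7879) ≈ 0.1186

0.119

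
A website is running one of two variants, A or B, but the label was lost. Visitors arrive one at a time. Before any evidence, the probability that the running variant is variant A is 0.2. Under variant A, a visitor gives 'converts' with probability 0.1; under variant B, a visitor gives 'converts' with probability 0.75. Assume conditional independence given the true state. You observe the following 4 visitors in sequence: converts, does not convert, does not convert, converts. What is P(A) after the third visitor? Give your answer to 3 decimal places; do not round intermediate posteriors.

After 'converts': P(A) = 0.1·0.2000 / (0.1·0.2000 + 0.75·0.8000) ≈ 0.0323
After 'does not convert': P(A) = 0.9·0.0323 / (0.9·0.0323 + 0.25·0.9677) ≈ 0.1071
After 'does not convert': P(A) = 0.9·0.1071 / (0.9·0.1071 + 0.25·0.8929) ≈ 0.3017

0.302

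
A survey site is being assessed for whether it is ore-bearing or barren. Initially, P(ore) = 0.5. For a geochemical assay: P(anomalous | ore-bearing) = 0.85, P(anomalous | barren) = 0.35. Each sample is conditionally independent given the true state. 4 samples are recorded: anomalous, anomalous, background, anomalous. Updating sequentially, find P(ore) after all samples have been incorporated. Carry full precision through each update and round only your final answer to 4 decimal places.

After 'anomalous': P(ore) = 0.85·0.5000 / (0.85·0.5000 + 0.35·0.5000) ≈ 0.7083
After 'anomalous': P(ore) = 0.85·0.7083 / (0.85·0.7083 + 0.35·0.2917) ≈ 0.8550
After 'background': P(ore) = 0.15·0.8550 / (0.15·0.8550 + 0.65·0.1450) ≈ 0.5765
After 'anomalous': P(ore) = 0.85·0.5765 / (0.85·0.5765 + 0.35·0.4235) ≈ 0.7677

0.7677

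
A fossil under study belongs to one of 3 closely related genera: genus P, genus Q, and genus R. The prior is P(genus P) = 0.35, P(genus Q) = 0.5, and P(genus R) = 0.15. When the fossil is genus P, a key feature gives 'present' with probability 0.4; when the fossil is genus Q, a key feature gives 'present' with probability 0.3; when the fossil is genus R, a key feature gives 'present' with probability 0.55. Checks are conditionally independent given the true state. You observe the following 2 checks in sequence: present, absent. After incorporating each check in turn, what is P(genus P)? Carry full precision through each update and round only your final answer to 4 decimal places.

0.3715

Apply Bayes' rule sequentially, carrying P(genus P) forward.
After 'present': normaliser = 0.4·0.3500 + 0.3·0.5000 + 0.55·0.1500; P(genus P) ≈ 0.3758, P(genus Q) ≈ 0.4027, P(genus R) ≈ 0.2215
After 'absent': normaliser = 0.6·0.3758 + 0.7·0.4027 + 0.45·0.2215; P(genus P) ≈ 0.3715, P(genus Q) ≈ 0.4643, P(genus R) ≈ 0.1642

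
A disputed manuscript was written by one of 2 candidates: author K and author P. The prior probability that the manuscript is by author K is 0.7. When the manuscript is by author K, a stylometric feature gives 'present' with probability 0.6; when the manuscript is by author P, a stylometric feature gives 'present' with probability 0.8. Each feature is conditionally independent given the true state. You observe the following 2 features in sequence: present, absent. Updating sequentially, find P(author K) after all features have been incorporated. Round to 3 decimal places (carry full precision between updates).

0.778

Apply Bayes' rule sequentially, carrying P(author K) forward.
After 'present': P(author K) = 0.6·0.7000 / (0.6·0.7000 + 0.8·0.3000) ≈ 0.6364
After 'absent': P(author K) = 0.4·0.6364 / (0.4·0.6364 + 0.2·0.3636) ≈ 0.7778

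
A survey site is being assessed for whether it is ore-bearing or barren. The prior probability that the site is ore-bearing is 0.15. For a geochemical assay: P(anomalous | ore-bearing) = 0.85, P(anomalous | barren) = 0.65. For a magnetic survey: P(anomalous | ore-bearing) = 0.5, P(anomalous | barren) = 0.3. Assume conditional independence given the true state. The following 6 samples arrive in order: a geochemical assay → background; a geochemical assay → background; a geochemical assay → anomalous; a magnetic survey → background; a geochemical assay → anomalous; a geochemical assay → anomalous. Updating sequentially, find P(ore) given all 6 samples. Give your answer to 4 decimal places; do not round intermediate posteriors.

0.0492

After a geochemical assay='background': P(ore) = 0.15·0.1500 / (0.15·0.1500 + 0.35·0.8500) ≈ 0.0703
After a geochemical assay='background': P(ore) = 0.15·0.0703 / (0.15·0.0703 + 0.35·0.9297) ≈ 0.0314
After a geochemical assay='anomalous': P(ore) = 0.85·0.0314 / (0.85·0.0314 + 0.65·0.9686) ≈ 0.0407
After a magnetic survey='background': P(ore) = 0.5·0.0407 / (0.5·0.0407 + 0.7·0.9593) ≈ 0.0294
After a geochemical assay='anomalous': P(ore) = 0.85·0.0294 / (0.85·0.0294 + 0.65·0.9706) ≈ 0.0381
After a geochemical assay='anomalous': P(ore) = 0.85·0.0381 / (0.85·0.0381 + 0.65·0.9619) ≈ 0.0492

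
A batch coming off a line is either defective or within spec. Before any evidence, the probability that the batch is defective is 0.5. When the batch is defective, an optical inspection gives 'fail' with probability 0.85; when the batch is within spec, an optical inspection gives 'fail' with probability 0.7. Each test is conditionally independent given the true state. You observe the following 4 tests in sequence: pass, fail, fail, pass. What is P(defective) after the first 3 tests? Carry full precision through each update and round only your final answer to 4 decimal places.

0.4244

After 'pass': P(defective) = 0.15·0.5000 / (0.15·0.5000 + 0.3·0.5000) ≈ 0.3333
After 'fail': P(defective) = 0.85·0.3333 / (0.85·0.3333 + 0.7·0.6667) ≈ 0.3778
After 'fail': P(defective) = 0.85·0.3778 / (0.85·0.3778 + 0.7·0.6222) ≈ 0.4244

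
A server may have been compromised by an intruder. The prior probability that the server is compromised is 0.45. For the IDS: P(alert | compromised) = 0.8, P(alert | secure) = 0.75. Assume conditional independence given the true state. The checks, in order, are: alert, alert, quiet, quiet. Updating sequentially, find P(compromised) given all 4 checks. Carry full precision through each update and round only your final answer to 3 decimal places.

0.373

After 'alert': P(compromised) = 0.8·0.4500 / (0.8·0.4500 + 0.75·0.5500) ≈ 0.4660
After 'alert': P(compromised) = 0.8·0.4660 / (0.8·0.4660 + 0.75·0.5340) ≈ 0.4821
After 'quiet': P(compromised) = 0.2·0.4821 / (0.2·0.4821 + 0.25·0.5179) ≈ 0.4268
After 'quiet': P(compromised) = 0.2·0.4268 / (0.2·0.4268 + 0.25·0.5732) ≈ 0.3733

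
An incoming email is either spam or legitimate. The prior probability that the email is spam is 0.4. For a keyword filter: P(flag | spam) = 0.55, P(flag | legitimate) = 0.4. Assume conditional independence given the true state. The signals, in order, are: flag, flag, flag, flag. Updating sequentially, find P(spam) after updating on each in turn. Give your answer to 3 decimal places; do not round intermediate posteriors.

After 'flag': P(spam) = 0.55·0.4000 / (0.55·0.4000 + 0.4·0.6000) ≈ 0.4783
After 'flag': P(spam) = 0.55·0.4783 / (0.55·0.4783 + 0.4·0.5217) ≈ 0.5576
After 'flag': P(spam) = 0.55·0.5576 / (0.55·0.5576 + 0.4·0.4424) ≈ 0.6341
After 'flag': P(spam) = 0.55·0.6341 / (0.55·0.6341 + 0.4·0.3659) ≈ 0.7044

0.704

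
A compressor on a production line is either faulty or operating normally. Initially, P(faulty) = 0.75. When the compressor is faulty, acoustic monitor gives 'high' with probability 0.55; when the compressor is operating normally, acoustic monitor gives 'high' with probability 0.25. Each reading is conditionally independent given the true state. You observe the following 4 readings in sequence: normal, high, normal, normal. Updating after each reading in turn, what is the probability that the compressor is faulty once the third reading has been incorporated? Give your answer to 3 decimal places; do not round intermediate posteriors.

0.704

After 'normal': P(faulty) = 0.45·0.7500 / (0.45·0.7500 + 0.75·0.2500) ≈ 0.6429
After 'high': P(faulty) = 0.55·0.6429 / (0.55·0.6429 + 0.25·0.3571) ≈ 0.7984
After 'normal': P(faulty) = 0.45·0.7984 / (0.45·0.7984 + 0.75·0.2016) ≈ 0.7038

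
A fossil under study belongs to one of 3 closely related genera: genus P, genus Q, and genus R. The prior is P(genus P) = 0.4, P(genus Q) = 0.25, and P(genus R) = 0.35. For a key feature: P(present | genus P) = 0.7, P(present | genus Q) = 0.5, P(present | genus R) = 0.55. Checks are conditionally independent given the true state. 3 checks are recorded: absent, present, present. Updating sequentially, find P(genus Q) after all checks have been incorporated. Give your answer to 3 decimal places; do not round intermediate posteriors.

After 'absent': normaliser = 0.3·0.4000 + 0.5·0.2500 + 0.45·0.3500; P(genus P) ≈ 0.2981, P(genus Q) ≈ 0.3106, P(genus R) ≈ 0.3913
After 'present': normaliser = 0.7·0.2981 + 0.5·0.3106 + 0.55·0.3913; P(genus P) ≈ 0.3603, P(genus Q) ≈ 0.2681, P(genus R) ≈ 0.3716
After 'present': normaliser = 0.7·0.3603 + 0.5·0.2681 + 0.55·0.3716; P(genus P) ≈ 0.4270, P(genus Q) ≈ 0.2270, P(genus R) ≈ 0.3460

0.227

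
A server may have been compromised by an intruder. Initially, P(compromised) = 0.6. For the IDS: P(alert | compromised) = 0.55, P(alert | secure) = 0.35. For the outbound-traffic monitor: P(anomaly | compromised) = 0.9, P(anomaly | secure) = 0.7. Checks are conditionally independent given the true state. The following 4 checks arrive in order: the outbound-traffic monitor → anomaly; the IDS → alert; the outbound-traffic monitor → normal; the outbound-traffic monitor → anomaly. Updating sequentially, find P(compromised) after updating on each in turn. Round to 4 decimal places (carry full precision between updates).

0.5650

Apply Bayes' rule sequentially, carrying P(compromised) forward.
After the outbound-traffic monitor='anomaly': P(compromised) = 0.9·0.6000 / (0.9·0.6000 + 0.7·0.4000) ≈ 0.6585
After the IDS='alert': P(compromised) = 0.55·0.6585 / (0.55·0.6585 + 0.35·0.3415) ≈ 0.7519
After the outbound-traffic monitor='normal': P(compromised) = 0.1·0.7519 / (0.1·0.7519 + 0.3·0.2481) ≈ 0.5025
After the outbound-traffic monitor='anomaly': P(compromised) = 0.9·0.5025 / (0.9·0.5025 + 0.7·0.4975) ≈ 0.5650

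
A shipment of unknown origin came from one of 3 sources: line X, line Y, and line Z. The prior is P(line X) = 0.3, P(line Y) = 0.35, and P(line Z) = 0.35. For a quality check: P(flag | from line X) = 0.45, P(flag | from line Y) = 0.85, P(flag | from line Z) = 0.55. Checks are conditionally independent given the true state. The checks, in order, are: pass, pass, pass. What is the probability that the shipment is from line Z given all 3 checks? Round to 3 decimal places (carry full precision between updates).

0.384

After 'pass': normaliser = 0.55·0.3000 + 0.15·0.3500 + 0.45·0.3500; P(line X) ≈ 0.4400, P(line Y) ≈ 0.1400, P(line Z) ≈ 0.4200
After 'pass': normaliser = 0.55·0.4400 + 0.15·0.1400 + 0.45·0.4200; P(line X) ≈ 0.5354, P(line Y) ≈ 0.0465, P(line Z) ≈ 0.4181
After 'pass': normaliser = 0.55·0.5354 + 0.15·0.0465 + 0.45·0.4181; P(line X) ≈ 0.6014, P(line Y) ≈ 0.0142, P(line Z) ≈ 0.3843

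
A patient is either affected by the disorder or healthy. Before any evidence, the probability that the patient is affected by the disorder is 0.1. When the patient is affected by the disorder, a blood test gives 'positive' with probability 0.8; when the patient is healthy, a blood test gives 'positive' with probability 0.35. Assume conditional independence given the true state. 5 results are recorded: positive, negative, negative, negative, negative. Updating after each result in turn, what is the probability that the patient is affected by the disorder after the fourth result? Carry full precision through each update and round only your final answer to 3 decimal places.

After 'positive': P(affected) = 0.8·0.1000 / (0.8·0.1000 + 0.35·0.9000) ≈ 0.2025
After 'negative': P(affected) = 0.2·0.2025 / (0.2·0.2025 + 0.65·0.7975) ≈ 0.0725
After 'negative': P(affected) = 0.2·0.0725 / (0.2·0.0725 + 0.65·0.9275) ≈ 0.0235
After 'negative': P(affected) = 0.2·0.0235 / (0.2·0.0235 + 0.65·0.9765) ≈ 0.0073

0.007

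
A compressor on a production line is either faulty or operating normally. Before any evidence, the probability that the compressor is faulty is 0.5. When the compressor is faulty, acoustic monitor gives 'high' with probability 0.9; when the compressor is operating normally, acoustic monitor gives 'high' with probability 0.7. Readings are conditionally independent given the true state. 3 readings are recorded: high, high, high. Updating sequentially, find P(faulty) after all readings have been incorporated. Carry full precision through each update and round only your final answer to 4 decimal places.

After 'high': P(faulty) = 0.9·0.5000 / (0.9·0.5000 + 0.7·0.5000) ≈ 0.5625
After 'high': P(faulty) = 0.9·0.5625 / (0.9·0.5625 + 0.7·0.4375) ≈ 0.6231
After 'high': P(faulty) = 0.9·0.6231 / (0.9·0.6231 + 0.7·0.3769) ≈ 0.6800

0.6800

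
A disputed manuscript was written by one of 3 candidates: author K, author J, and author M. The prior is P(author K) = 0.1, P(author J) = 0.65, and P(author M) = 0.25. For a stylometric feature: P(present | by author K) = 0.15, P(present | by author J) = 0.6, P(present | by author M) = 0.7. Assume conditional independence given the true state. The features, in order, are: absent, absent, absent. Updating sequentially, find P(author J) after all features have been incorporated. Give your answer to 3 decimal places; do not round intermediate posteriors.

0.379

After 'absent': normaliser = 0.85·0.1000 + 0.4·0.6500 + 0.3·0.2500; P(author K) ≈ 0.2024, P(author J) ≈ 0.6190, P(author M) ≈ 0.1786
After 'absent': normaliser = 0.85·0.2024 + 0.4·0.6190 + 0.3·0.1786; P(author K) ≈ 0.3635, P(author J) ≈ 0.5233, P(author M) ≈ 0.1132
After 'absent': normaliser = 0.85·0.3635 + 0.4·0.5233 + 0.3·0.1132; P(author K) ≈ 0.5595, P(author J) ≈ 0.3790, P(author M) ≈ 0.0615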